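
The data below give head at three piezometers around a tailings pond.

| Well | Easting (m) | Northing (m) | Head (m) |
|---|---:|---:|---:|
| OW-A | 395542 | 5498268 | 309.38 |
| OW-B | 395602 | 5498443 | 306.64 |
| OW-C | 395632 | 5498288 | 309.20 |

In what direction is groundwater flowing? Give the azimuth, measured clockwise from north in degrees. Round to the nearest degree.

354°

With h = a·x + b·y + c and OW-A as origin, the differences give:
  60·a + 175·b = -2.74
  90·a + 20·b = -0.18
Eliminate b (×20 and ×175, subtract): -14550·a = -23.300 → a = ∂h/∂x = +0.001601
Back-substitute: b = ∂h/∂y = -0.01621.
Flow direction (−∇h) has components (-0.001601 E, +0.01621 N).
Azimuth = atan2(E, N) = atan2(-0.001601, +0.01621) = 354.4° ≈ 354°.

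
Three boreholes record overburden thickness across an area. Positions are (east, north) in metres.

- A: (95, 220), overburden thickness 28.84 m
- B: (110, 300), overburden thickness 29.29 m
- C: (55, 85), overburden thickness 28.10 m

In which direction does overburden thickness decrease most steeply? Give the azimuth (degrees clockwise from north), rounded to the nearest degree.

167°

Differences from A: to B (Δx, Δy, Δh) = (15, 80, +0.45); to C = (-40, -135, -0.74).
Determinant of the coordinate differences = 15·(-135) − (-40)·80 = 1175.
∂d/∂x = [(+0.45)·(-135) − (-0.74)·80] / 1175 = -0.001319
∂d/∂y = [15·(-0.74) − (-40)·(+0.45)] / 1175 = +0.005872
Steepest decrease is along −∇f: components (+0.001319 E, -0.005872 N).
Azimuth = atan2(+0.001319, -0.005872) = 167.3° ≈ 167°.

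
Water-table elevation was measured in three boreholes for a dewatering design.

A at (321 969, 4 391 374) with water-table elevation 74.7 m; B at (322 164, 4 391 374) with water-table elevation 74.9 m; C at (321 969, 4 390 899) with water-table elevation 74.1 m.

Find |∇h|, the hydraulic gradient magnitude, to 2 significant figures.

0.0016

∂h/∂x = (74.9 − 74.7) / (322164 − 321969) = +0.001026
∂h/∂y = (74.1 − 74.7) / (4390899 − 4391374) = +0.001263
|∇h| = √(0.001026² + 0.001263²) = 0.001627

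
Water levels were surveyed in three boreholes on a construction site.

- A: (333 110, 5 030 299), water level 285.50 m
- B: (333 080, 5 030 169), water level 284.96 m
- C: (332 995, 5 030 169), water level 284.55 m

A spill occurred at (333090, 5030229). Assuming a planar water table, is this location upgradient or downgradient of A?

Taking A as reference: B−A = (-30, -130, -0.54); C−A = (-115, -130, -0.95).
Solve a·Δx + b·Δy = Δh: det = (-30)·(-130) − (-115)·(-130) = -11050.
∂h/∂x = [(-0.54)·(-130) − (-0.95)·(-130)] / -11050 = +0.004824
∂h/∂y = [(-30)·(-0.95) − (-115)·(-0.54)] / -11050 = +0.003041
Head at (333090, 5030229) = 285.50 + (+0.004824)·(-20) + (+0.003041)·(-70) = 285.19 m.
That is lower than the 285.50 m at A, so the point is downgradient.

downgradient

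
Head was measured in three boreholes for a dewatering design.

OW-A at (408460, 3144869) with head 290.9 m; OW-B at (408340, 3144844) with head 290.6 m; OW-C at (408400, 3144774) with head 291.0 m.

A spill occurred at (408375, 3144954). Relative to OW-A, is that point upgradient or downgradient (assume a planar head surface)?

downgradient

Differences from OW-A: to OW-B (Δx, Δy, Δh) = (-120, -25, -0.3); to OW-C = (-60, -95, +0.1).
Determinant of the coordinate differences = (-120)·(-95) − (-60)·(-25) = 9900.
∂h/∂x = [(-0.3)·(-95) − (+0.1)·(-25)] / 9900 = +0.003131
∂h/∂y = [(-120)·(+0.1) − (-60)·(-0.3)] / 9900 = -0.003030
Head at (408375, 3144954) = 290.9 + (+0.003131)·(-85) + (-0.003030)·(85) = 290.38 m.
That is lower than the 290.9 m at OW-A, so the point is downgradient.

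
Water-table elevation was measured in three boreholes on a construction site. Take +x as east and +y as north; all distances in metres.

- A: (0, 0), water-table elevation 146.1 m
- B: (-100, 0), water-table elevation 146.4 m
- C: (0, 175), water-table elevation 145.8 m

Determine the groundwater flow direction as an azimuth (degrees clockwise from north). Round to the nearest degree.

060°

∂h/∂x = (146.4 − 146.1) / (-100 − 0) = -0.003000
∂h/∂y = (145.8 − 146.1) / (175 − 0) = -0.001714
Flow direction (−∇h) has components (+0.003000 E, +0.001714 N).
Azimuth = atan2(E, N) = atan2(+0.003000, +0.001714) = 60.3° ≈ 060°.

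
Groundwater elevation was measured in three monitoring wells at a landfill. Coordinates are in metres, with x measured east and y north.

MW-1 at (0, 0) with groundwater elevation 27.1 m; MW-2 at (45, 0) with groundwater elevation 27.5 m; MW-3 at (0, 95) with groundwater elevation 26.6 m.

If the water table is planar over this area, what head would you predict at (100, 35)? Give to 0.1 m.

∂h/∂x = (27.5 − 27.1) / (45 − 0) = +0.008889
∂h/∂y = (26.6 − 27.1) / (95 − 0) = -0.005263
h(100, 35) = 27.1 + (+0.008889)·(100) + (-0.005263)·(35) = 27.1 +0.889 -0.184 = 27.805 m.

27.8 m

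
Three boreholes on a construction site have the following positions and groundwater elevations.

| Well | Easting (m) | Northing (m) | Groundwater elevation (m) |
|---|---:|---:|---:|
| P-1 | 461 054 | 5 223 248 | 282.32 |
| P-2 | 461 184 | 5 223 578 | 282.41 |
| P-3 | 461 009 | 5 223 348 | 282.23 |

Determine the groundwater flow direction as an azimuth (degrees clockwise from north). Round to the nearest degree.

281°

Differences from P-1: to P-2 (Δx, Δy, Δh) = (130, 330, +0.09); to P-3 = (-45, 100, -0.09).
Determinant of the coordinate differences = 130·100 − (-45)·330 = 27850.
∂h/∂x = [(+0.09)·100 − (-0.09)·330] / 27850 = +0.001390
∂h/∂y = [130·(-0.09) − (-45)·(+0.09)] / 27850 = -0.0002747
Flow direction (−∇h) has components (-0.001390 E, +0.0002747 N).
Azimuth = atan2(E, N) = atan2(-0.001390, +0.0002747) = 281.2° ≈ 281°.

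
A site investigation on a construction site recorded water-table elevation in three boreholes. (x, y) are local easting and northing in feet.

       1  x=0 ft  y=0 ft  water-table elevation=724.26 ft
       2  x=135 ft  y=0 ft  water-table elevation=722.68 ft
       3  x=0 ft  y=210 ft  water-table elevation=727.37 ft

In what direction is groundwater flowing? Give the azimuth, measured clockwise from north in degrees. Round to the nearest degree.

142°

∂h/∂x = (722.68 − 724.26) / (135 − 0) = -0.01170
∂h/∂y = (727.37 − 724.26) / (210 − 0) = +0.01481
Flow direction (−∇h) has components (+0.01170 E, -0.01481 N).
Azimuth = atan2(E, N) = atan2(+0.01170, -0.01481) = 141.7° ≈ 142°.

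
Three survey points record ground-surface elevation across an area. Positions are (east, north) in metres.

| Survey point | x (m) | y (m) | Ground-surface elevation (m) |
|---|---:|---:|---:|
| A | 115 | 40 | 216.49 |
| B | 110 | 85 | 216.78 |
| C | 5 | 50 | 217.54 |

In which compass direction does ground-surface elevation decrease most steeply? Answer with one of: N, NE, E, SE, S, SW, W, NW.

SE

Taking A as reference: B−A = (-5, 45, +0.29); C−A = (-110, 10, +1.05).
Determinant of the coordinate differences = (-5)·10 − (-110)·45 = 4900.
∂z/∂x = [(+0.29)·10 − (+1.05)·45] / 4900 = -0.009051
∂z/∂y = [(-5)·(+1.05) − (-110)·(+0.29)] / 4900 = +0.005439
Steepest decrease is along −∇f = (+0.009051 E, -0.005439 N) → southeast.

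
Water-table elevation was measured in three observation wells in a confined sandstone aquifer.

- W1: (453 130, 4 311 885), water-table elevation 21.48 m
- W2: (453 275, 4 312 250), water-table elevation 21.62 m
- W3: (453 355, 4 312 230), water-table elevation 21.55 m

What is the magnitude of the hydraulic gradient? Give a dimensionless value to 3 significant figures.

0.000972

Taking W1 as reference: W2−W1 = (145, 365, +0.14); W3−W1 = (225, 345, +0.07).
Solve a·Δx + b·Δy = Δh: det = 145·345 − 225·365 = -32100.
∂h/∂x = [(+0.14)·345 − (+0.07)·365] / -32100 = -0.0007087
∂h/∂y = [145·(+0.07) − 225·(+0.14)] / -32100 = +0.0006651
|∇h| = √(-0.0007087² + 0.0006651²) = 0.0009719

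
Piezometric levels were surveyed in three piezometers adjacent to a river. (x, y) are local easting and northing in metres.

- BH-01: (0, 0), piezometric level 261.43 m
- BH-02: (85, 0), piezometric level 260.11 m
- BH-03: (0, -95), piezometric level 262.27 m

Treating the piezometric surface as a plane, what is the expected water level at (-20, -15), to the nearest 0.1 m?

∂h/∂x = (260.11 − 261.43) / (85 − 0) = -0.01553
∂h/∂y = (262.27 − 261.43) / (-95 − 0) = -0.008842
h(-20, -15) = 261.43 + (-0.01553)·(-20) + (-0.008842)·(-15) = 261.43 +0.311 +0.133 = 261.873 m.

261.9 m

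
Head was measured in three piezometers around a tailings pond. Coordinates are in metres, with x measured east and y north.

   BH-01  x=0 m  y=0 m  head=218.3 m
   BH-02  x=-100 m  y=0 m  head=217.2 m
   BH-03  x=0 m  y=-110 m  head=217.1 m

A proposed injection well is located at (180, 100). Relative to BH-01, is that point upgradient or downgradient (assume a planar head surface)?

upgradient

∂h/∂x = (217.2 − 218.3) / (-100 − 0) = +0.01100
∂h/∂y = (217.1 − 218.3) / (-110 − 0) = +0.01091
Head at (180, 100) = 218.3 + (+0.01100)·(180) + (+0.01091)·(100) = 221.37 m.
That is higher than the 218.3 m at BH-01, so the point is upgradient.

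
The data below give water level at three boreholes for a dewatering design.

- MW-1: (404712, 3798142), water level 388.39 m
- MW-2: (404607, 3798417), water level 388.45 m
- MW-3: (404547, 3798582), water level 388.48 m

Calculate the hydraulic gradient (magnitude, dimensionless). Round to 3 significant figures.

0.00207

Differences from MW-1: to MW-2 (Δx, Δy, Δh) = (-105, 275, +0.06); to MW-3 = (-165, 440, +0.09).
Solve a·Δx + b·Δy = Δh: det = (-105)·440 − (-165)·275 = -825.
∂h/∂x = [(+0.06)·440 − (+0.09)·275] / -825 = -0.002000
∂h/∂y = [(-105)·(+0.09) − (-165)·(+0.06)] / -825 = -0.0005455
|∇h| = √(-0.002000² + -0.0005455²) = 0.002073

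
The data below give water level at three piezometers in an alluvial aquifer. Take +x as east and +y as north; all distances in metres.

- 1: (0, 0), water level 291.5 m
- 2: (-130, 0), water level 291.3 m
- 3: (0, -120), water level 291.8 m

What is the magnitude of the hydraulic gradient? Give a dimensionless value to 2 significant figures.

∂h/∂x = (291.3 − 291.5) / (-130 − 0) = +0.001538
∂h/∂y = (291.8 − 291.5) / (-120 − 0) = -0.002500
|∇h| = √(0.001538² + -0.002500²) = 0.002935

0.0029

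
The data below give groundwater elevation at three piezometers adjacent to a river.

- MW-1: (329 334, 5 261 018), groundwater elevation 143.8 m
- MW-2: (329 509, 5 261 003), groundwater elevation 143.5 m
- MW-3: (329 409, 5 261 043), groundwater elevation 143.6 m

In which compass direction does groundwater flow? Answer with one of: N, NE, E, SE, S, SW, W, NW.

NE

Differences from MW-1: to MW-2 (Δx, Δy, Δh) = (175, -15, -0.3); to MW-3 = (75, 25, -0.2).
Determinant of the coordinate differences = 175·25 − 75·(-15) = 5500.
∂h/∂x = [(-0.3)·25 − (-0.2)·(-15)] / 5500 = -0.001909
∂h/∂y = [175·(-0.2) − 75·(-0.3)] / 5500 = -0.002273
Flow = −∇h = (+0.001909 east, +0.002273 north), which points northeast.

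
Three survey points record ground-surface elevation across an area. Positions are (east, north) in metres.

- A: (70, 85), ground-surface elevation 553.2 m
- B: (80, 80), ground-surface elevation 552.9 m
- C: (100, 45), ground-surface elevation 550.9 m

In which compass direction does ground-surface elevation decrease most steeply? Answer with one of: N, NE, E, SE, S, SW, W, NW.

S

With z = a·x + b·y + c and A as origin, the differences give:
  10·a + (-5)·b = -0.3
  30·a + (-40)·b = -2.3
Eliminate b (×(-40) and ×(-5), subtract): -250·a = 0.50 → a = ∂z/∂x = -0.002000
Back-substitute: b = ∂z/∂y = +0.05600.
Steepest decrease is along −∇f = (+0.002000 E, -0.05600 N) → south.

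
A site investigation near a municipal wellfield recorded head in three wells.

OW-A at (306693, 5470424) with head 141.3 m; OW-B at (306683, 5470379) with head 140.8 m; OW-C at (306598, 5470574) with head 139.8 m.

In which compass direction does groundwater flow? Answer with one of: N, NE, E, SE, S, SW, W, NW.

W

Three-point gradient (reference OW-A): Δ to OW-B = (-10, -45, -0.5), Δ to OW-C = (-95, 150, -1.5).
∂h/∂x = +0.02468, ∂h/∂y = +0.005628 (det = -5775).
Flow = −∇h = (-0.02468 east, -0.005628 north), which points west.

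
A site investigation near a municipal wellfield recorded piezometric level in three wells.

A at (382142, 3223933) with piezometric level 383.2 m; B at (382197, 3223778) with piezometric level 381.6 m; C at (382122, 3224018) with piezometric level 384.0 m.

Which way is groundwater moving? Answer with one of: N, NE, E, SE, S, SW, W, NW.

SE

With h = a·x + b·y + c and A as origin, the differences give:
  55·a + (-155)·b = -1.6
  (-20)·a + 85·b = +0.8
Eliminate b (×85 and ×(-155), subtract): 1575·a = -12.00 → a = ∂h/∂x = -0.007619
Back-substitute: b = ∂h/∂y = +0.007619.
Flow = −∇h = (+0.007619 east, -0.007619 north), which points southeast.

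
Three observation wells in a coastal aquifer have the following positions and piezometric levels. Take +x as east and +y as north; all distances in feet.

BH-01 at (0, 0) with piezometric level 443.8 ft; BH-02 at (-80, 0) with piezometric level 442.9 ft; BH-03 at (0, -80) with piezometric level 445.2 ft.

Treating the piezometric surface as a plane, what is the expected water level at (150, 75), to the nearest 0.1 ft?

444.2 ft

∂h/∂x = (442.9 − 443.8) / (-80 − 0) = +0.01125
∂h/∂y = (445.2 − 443.8) / (-80 − 0) = -0.01750
h(150, 75) = 443.8 + (+0.01125)·(150) + (-0.01750)·(75) = 443.8 +1.688 -1.312 = 444.175 ft.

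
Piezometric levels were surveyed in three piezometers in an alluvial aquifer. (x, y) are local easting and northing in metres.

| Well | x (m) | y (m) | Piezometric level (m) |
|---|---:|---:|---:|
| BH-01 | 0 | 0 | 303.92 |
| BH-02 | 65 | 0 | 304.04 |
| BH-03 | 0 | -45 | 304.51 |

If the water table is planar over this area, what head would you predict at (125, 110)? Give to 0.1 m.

302.7 m

∂h/∂x = (304.04 − 303.92) / (65 − 0) = +0.001846
∂h/∂y = (304.51 − 303.92) / (-45 − 0) = -0.01311
h(125, 110) = 303.92 + (+0.001846)·(125) + (-0.01311)·(110) = 303.92 +0.231 -1.442 = 302.709 m.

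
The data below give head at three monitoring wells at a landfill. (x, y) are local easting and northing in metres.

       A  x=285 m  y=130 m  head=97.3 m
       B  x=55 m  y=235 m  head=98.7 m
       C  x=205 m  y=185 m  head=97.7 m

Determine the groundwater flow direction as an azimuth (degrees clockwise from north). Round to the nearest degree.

060°

Taking A as reference: B−A = (-230, 105, +1.4); C−A = (-80, 55, +0.4).
Solve a·Δx + b·Δy = Δh: det = (-230)·55 − (-80)·105 = -4250.
∂h/∂x = [(+1.4)·55 − (+0.4)·105] / -4250 = -0.008235
∂h/∂y = [(-230)·(+0.4) − (-80)·(+1.4)] / -4250 = -0.004706
Flow direction (−∇h) has components (+0.008235 E, +0.004706 N).
Azimuth = atan2(E, N) = atan2(+0.008235, +0.004706) = 60.3° ≈ 060°.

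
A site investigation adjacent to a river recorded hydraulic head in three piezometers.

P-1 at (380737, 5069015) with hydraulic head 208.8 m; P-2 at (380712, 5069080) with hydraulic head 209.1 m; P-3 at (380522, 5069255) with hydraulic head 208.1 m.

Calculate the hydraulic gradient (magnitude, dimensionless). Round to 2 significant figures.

Differences from P-1: to P-2 (Δx, Δy, Δh) = (-25, 65, +0.3); to P-3 = (-215, 240, -0.7).
Solve a·Δx + b·Δy = Δh: det = (-25)·240 − (-215)·65 = 7975.
∂h/∂x = [(+0.3)·240 − (-0.7)·65] / 7975 = +0.01473
∂h/∂y = [(-25)·(-0.7) − (-215)·(+0.3)] / 7975 = +0.01028
|∇h| = √(0.01473² + 0.01028²) = 0.01796

0.018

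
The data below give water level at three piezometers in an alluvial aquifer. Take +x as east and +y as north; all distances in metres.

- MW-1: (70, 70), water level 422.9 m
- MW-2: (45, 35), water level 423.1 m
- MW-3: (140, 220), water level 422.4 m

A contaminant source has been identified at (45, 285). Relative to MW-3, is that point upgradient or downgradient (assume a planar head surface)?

With h = a·x + b·y + c and MW-1 as origin, the differences give:
  (-25)·a + (-35)·b = +0.2
  70·a + 150·b = -0.5
Eliminate b (×150 and ×(-35), subtract): -1300·a = 12.50 → a = ∂h/∂x = -0.009615
Back-substitute: b = ∂h/∂y = +0.001154.
Head at (45, 285) = 422.9 + (-0.009615)·(-25) + (+0.001154)·(215) = 423.39 m.
That is higher than the 422.4 m at MW-3, so the point is upgradient.

upgradient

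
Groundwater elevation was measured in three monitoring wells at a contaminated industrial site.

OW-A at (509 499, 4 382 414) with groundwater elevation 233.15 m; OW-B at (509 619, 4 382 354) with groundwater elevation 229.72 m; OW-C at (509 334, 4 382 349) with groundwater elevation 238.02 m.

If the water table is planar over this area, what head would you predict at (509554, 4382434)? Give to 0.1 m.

Taking OW-A as reference: OW-B−OW-A = (120, -60, -3.43); OW-C−OW-A = (-165, -65, +4.87).
Determinant of the coordinate differences = 120·(-65) − (-165)·(-60) = -17700.
∂h/∂x = [(-3.43)·(-65) − (+4.87)·(-60)] / -17700 = -0.02910
∂h/∂y = [120·(+4.87) − (-165)·(-3.43)] / -17700 = -0.001042
h(509554, 4382434) = 233.15 + (-0.02910)·(55) + (-0.001042)·(20) = 233.15 -1.601 -0.021 = 231.528 m.

231.5 m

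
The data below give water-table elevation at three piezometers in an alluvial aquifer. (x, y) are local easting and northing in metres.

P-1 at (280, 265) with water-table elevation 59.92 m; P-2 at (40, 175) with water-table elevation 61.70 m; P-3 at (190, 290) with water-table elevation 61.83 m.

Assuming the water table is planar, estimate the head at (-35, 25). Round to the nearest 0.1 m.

With h = a·x + b·y + c and P-1 as origin, the differences give:
  (-240)·a + (-90)·b = +1.78
  (-90)·a + 25·b = +1.91
Eliminate b (×25 and ×(-90), subtract): -14100·a = 216.400 → a = ∂h/∂x = -0.01535
Back-substitute: b = ∂h/∂y = +0.02115.
h(-35, 25) = 59.92 + (-0.01535)·(-315) + (+0.02115)·(-240) = 59.92 +4.834 -5.076 = 59.679 m.

59.7 m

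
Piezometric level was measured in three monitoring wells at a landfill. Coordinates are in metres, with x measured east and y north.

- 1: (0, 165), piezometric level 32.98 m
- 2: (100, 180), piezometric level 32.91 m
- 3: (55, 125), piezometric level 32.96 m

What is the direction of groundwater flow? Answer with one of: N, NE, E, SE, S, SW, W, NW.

NE

Three-point gradient (reference 1): Δ to 2 = (100, 15, -0.07), Δ to 3 = (55, -40, -0.02).
∂h/∂x = -0.0006425, ∂h/∂y = -0.0003834 (det = -4825).
Flow = −∇h = (+0.0006425 east, +0.0003834 north), which points northeast.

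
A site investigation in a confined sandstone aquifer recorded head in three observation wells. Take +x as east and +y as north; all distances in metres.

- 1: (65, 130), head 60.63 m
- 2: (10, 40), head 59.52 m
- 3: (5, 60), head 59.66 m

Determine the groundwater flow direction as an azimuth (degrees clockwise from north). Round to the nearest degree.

With h = a·x + b·y + c and 1 as origin, the differences give:
  (-55)·a + (-90)·b = -1.11
  (-60)·a + (-70)·b = -0.97
Eliminate b (×(-70) and ×(-90), subtract): -1550·a = -9.600 → a = ∂h/∂x = +0.006194
Back-substitute: b = ∂h/∂y = +0.008548.
Flow direction (−∇h) has components (-0.006194 E, -0.008548 N).
Azimuth = atan2(E, N) = atan2(-0.006194, -0.008548) = 215.9° ≈ 216°.

216°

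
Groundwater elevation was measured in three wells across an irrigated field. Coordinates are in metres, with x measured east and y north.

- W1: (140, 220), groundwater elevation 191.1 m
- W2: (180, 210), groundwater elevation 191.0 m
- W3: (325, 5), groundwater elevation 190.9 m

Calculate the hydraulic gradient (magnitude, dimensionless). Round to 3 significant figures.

0.00328

Taking W1 as reference: W2−W1 = (40, -10, -0.1); W3−W1 = (185, -215, -0.2).
Solve a·Δx + b·Δy = Δh: det = 40·(-215) − 185·(-10) = -6750.
∂h/∂x = [(-0.1)·(-215) − (-0.2)·(-10)] / -6750 = -0.002889
∂h/∂y = [40·(-0.2) − 185·(-0.1)] / -6750 = -0.001556
|∇h| = √(-0.002889² + -0.001556²) = 0.003281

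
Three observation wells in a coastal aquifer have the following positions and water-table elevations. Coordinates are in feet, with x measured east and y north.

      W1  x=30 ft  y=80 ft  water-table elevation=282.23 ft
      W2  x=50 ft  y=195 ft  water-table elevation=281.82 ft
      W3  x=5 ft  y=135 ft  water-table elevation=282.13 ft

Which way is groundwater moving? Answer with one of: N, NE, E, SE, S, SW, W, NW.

NE

Differences from W1: to W2 (Δx, Δy, Δh) = (20, 115, -0.41); to W3 = (-25, 55, -0.10).
Determinant of the coordinate differences = 20·55 − (-25)·115 = 3975.
∂h/∂x = [(-0.41)·55 − (-0.10)·115] / 3975 = -0.002780
∂h/∂y = [20·(-0.10) − (-25)·(-0.41)] / 3975 = -0.003082
Flow = −∇h = (+0.002780 east, +0.003082 north), which points northeast.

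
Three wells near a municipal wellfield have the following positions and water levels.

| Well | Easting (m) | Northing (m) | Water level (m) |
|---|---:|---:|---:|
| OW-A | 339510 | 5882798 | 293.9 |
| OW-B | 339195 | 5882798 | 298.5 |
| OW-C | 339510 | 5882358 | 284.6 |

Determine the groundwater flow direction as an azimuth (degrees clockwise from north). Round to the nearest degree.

∂h/∂x = (298.5 − 293.9) / (339195 − 339510) = -0.01460
∂h/∂y = (284.6 − 293.9) / (5882358 − 5882798) = +0.02114
Flow direction (−∇h) has components (+0.01460 E, -0.02114 N).
Azimuth = atan2(E, N) = atan2(+0.01460, -0.02114) = 145.4° ≈ 145°.

145°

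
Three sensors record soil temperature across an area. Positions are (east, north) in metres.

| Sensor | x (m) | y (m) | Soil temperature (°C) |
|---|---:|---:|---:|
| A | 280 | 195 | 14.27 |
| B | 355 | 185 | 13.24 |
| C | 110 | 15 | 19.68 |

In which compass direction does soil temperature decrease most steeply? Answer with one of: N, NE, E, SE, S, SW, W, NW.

Taking A as reference: B−A = (75, -10, -1.03); C−A = (-170, -180, +5.41).
Solve a·Δx + b·Δy = ΔT: det = 75·(-180) − (-170)·(-10) = -15200.
∂T/∂x = [(-1.03)·(-180) − (+5.41)·(-10)] / -15200 = -0.01576
∂T/∂y = [75·(+5.41) − (-170)·(-1.03)] / -15200 = -0.01517
Steepest decrease is along −∇f = (+0.01576 E, +0.01517 N) → northeast.

NE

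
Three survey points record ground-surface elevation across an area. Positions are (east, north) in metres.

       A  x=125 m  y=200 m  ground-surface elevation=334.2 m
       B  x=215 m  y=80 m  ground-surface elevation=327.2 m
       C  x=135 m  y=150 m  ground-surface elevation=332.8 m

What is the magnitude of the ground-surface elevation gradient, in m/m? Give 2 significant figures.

0.058 m/m

Taking A as reference: B−A = (90, -120, -7.0); C−A = (10, -50, -1.4).
Solve a·Δx + b·Δy = Δz: det = 90·(-50) − 10·(-120) = -3300.
∂z/∂x = [(-7.0)·(-50) − (-1.4)·(-120)] / -3300 = -0.05515
∂z/∂y = [90·(-1.4) − 10·(-7.0)] / -3300 = +0.01697
|∇f| = √(-0.05515² + 0.01697²) = 0.0577 m/m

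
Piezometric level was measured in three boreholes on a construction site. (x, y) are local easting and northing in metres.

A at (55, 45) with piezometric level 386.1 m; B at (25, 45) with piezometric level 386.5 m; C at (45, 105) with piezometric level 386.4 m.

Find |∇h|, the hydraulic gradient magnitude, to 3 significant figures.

Differences from A: to B (Δx, Δy, Δh) = (-30, 0, +0.4); to C = (-10, 60, +0.3).
Determinant of the coordinate differences = (-30)·60 − (-10)·0 = -1800.
∂h/∂x = [(+0.4)·60 − (+0.3)·0] / -1800 = -0.01333
∂h/∂y = [(-30)·(+0.3) − (-10)·(+0.4)] / -1800 = +0.002778
|∇h| = √(-0.01333² + 0.002778²) = 0.01362

0.0136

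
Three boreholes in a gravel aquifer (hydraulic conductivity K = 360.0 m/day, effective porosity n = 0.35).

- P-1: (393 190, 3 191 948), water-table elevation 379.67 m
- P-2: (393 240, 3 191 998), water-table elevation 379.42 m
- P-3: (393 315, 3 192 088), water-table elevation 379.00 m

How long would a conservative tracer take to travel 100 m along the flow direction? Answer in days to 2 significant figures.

27 days

Differences from P-1: to P-2 (Δx, Δy, Δh) = (50, 50, -0.25); to P-3 = (125, 140, -0.67).
Determinant of the coordinate differences = 50·140 − 125·50 = 750.
∂h/∂x = [(-0.25)·140 − (-0.67)·50] / 750 = -0.002000
∂h/∂y = [50·(-0.67) − 125·(-0.25)] / 750 = -0.003000
|∇h| = √(-0.002000² + -0.003000²) = 0.003606
Seepage velocity v = K·i/n = 360.0 × 0.003606 / 0.35 = 3.709 m/day.
t = 100 / 3.709 = 26.96 days.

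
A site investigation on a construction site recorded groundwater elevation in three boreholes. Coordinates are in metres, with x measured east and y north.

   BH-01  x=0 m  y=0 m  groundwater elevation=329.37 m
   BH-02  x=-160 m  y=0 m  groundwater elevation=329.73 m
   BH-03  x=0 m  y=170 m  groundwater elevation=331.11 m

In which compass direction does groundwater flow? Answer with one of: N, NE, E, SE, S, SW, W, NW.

S

∂h/∂x = (329.73 − 329.37) / (-160 − 0) = -0.002250
∂h/∂y = (331.11 − 329.37) / (170 − 0) = +0.01024
Flow = −∇h = (+0.002250 east, -0.01024 north), which points south.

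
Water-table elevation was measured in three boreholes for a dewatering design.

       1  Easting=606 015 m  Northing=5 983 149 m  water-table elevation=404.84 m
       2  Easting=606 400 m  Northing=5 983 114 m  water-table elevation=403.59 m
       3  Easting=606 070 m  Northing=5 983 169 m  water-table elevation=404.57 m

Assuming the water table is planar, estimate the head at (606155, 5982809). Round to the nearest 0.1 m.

405.6 m

Differences from 1: to 2 (Δx, Δy, Δh) = (385, -35, -1.25); to 3 = (55, 20, -0.27).
Determinant of the coordinate differences = 385·20 − 55·(-35) = 9625.
∂h/∂x = [(-1.25)·20 − (-0.27)·(-35)] / 9625 = -0.003579
∂h/∂y = [385·(-0.27) − 55·(-1.25)] / 9625 = -0.003657
h(606155, 5982809) = 404.84 + (-0.003579)·(140) + (-0.003657)·(-340) = 404.84 -0.501 +1.243 = 405.582 m.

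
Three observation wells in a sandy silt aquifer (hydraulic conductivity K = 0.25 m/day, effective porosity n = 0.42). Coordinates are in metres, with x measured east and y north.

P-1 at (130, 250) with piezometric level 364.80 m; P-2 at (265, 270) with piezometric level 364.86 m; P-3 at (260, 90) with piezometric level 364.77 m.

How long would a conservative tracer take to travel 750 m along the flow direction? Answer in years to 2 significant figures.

With h = a·x + b·y + c and P-1 as origin, the differences give:
  135·a + 20·b = +0.06
  130·a + (-160)·b = -0.03
Eliminate b (×(-160) and ×20, subtract): -24200·a = -9.000 → a = ∂h/∂x = +0.0003719
Back-substitute: b = ∂h/∂y = +0.0004897.
|∇h| = √(0.0003719² + 0.0004897²) = 0.0006149
Seepage velocity v = K·i/n = 0.25 × 0.0006149 / 0.42 = 0.000366 m/day.
t = 750 / 0.000366 = 2.049e+06 days = 5.61e+03 years.

5600 years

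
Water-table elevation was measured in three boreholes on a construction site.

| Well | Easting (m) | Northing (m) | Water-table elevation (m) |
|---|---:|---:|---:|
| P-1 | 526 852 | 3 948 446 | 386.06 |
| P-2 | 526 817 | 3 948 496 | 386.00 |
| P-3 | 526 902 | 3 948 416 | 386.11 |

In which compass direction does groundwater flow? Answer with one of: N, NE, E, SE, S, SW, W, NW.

Differences from P-1: to P-2 (Δx, Δy, Δh) = (-35, 50, -0.06); to P-3 = (50, -30, +0.05).
Determinant of the coordinate differences = (-35)·(-30) − 50·50 = -1450.
∂h/∂x = [(-0.06)·(-30) − (+0.05)·50] / -1450 = +0.0004828
∂h/∂y = [(-35)·(+0.05) − 50·(-0.06)] / -1450 = -0.0008621
Flow = −∇h = (-0.0004828 east, +0.0008621 north), which points northwest.

NW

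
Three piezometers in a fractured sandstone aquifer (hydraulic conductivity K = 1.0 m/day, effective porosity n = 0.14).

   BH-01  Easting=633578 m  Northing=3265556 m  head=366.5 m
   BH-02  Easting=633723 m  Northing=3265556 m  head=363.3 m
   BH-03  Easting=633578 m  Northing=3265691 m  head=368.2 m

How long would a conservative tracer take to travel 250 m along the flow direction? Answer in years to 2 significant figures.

3.8 years

∂h/∂x = (363.3 − 366.5) / (633723 − 633578) = -0.02207
∂h/∂y = (368.2 − 366.5) / (3265691 − 3265556) = +0.01259
|∇h| = √(-0.02207² + 0.01259²) = 0.02541
Seepage velocity v = K·i/n = 1.0 × 0.02541 / 0.14 = 0.1815 m/day.
t = 250 / 0.1815 = 1377 days = 3.77 years.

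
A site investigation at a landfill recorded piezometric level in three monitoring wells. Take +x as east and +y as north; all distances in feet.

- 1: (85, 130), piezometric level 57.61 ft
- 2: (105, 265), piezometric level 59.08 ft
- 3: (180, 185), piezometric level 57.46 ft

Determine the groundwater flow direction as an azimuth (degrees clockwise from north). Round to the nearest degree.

145°

Differences from 1: to 2 (Δx, Δy, Δh) = (20, 135, +1.47); to 3 = (95, 55, -0.15).
Determinant of the coordinate differences = 20·55 − 95·135 = -11725.
∂h/∂x = [(+1.47)·55 − (-0.15)·135] / -11725 = -0.008623
∂h/∂y = [20·(-0.15) − 95·(+1.47)] / -11725 = +0.01217
Flow direction (−∇h) has components (+0.008623 E, -0.01217 N).
Azimuth = atan2(E, N) = atan2(+0.008623, -0.01217) = 144.7° ≈ 145°.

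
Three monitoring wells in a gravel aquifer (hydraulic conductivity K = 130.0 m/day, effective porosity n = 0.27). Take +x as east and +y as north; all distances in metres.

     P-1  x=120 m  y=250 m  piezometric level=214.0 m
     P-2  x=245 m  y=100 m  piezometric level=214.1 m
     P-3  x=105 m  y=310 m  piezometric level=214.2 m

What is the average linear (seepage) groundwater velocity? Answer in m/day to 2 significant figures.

With h = a·x + b·y + c and P-1 as origin, the differences give:
  125·a + (-150)·b = +0.1
  (-15)·a + 60·b = +0.2
Eliminate b (×60 and ×(-150), subtract): 5250·a = 36.00 → a = ∂h/∂x = +0.006857
Back-substitute: b = ∂h/∂y = +0.005048.
|∇h| = √(0.006857² + 0.005048²) = 0.008515
Seepage velocity v = K·i/n = 130.0 × 0.008515 / 0.27 = 4.1 m/day.

4.1 m/day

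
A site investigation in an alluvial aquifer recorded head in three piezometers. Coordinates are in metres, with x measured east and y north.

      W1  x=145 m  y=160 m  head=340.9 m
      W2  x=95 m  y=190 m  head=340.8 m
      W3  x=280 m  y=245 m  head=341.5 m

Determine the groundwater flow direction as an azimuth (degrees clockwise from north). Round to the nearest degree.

238°

Differences from W1: to W2 (Δx, Δy, Δh) = (-50, 30, -0.1); to W3 = (135, 85, +0.6).
Solve a·Δx + b·Δy = Δh: det = (-50)·85 − 135·30 = -8300.
∂h/∂x = [(-0.1)·85 − (+0.6)·30] / -8300 = +0.003193
∂h/∂y = [(-50)·(+0.6) − 135·(-0.1)] / -8300 = +0.001988
Flow direction (−∇h) has components (-0.003193 E, -0.001988 N).
Azimuth = atan2(E, N) = atan2(-0.003193, -0.001988) = 238.1° ≈ 238°.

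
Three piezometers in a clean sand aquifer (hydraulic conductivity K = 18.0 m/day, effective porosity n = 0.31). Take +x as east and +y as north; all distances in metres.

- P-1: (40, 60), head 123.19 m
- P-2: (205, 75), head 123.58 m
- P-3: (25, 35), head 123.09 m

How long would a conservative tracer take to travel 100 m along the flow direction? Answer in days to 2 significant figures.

Taking P-1 as reference: P-2−P-1 = (165, 15, +0.39); P-3−P-1 = (-15, -25, -0.10).
Solve a·Δx + b·Δy = Δh: det = 165·(-25) − (-15)·15 = -3900.
∂h/∂x = [(+0.39)·(-25) − (-0.10)·15] / -3900 = +0.002115
∂h/∂y = [165·(-0.10) − (-15)·(+0.39)] / -3900 = +0.002731
|∇h| = √(0.002115² + 0.002731²) = 0.003454
Seepage velocity v = K·i/n = 18.0 × 0.003454 / 0.31 = 0.2006 m/day.
t = 100 / 0.2006 = 498.5 days.

500 days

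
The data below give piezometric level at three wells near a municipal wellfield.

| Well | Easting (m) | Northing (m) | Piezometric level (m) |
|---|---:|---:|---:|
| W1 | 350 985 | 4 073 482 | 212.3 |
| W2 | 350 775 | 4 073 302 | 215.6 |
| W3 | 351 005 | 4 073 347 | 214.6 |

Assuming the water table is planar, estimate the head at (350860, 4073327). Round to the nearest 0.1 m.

215.1 m

Three-point gradient (reference W1): Δ to W2 = (-210, -180, +3.3), Δ to W3 = (20, -135, +2.3).
∂h/∂x = -0.0009859, ∂h/∂y = -0.01718 (det = 31950).
h(350860, 4073327) = 212.3 + (-0.0009859)·(-125) + (-0.01718)·(-155) = 212.3 +0.123 +2.663 = 215.087 m.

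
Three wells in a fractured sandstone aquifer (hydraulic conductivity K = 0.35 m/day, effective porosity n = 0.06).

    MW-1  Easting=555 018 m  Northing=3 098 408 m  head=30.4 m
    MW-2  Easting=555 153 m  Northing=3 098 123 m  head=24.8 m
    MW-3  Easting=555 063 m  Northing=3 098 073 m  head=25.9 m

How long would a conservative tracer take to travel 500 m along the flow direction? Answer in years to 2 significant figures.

With h = a·x + b·y + c and MW-1 as origin, the differences give:
  135·a + (-285)·b = -5.6
  45·a + (-335)·b = -4.5
Eliminate b (×(-335) and ×(-285), subtract): -32400·a = 593.50 → a = ∂h/∂x = -0.01832
Back-substitute: b = ∂h/∂y = +0.01097.
|∇h| = √(-0.01832² + 0.01097²) = 0.02135
Seepage velocity v = K·i/n = 0.35 × 0.02135 / 0.06 = 0.1245 m/day.
t = 500 / 0.1245 = 4016 days = 11 years.

11 years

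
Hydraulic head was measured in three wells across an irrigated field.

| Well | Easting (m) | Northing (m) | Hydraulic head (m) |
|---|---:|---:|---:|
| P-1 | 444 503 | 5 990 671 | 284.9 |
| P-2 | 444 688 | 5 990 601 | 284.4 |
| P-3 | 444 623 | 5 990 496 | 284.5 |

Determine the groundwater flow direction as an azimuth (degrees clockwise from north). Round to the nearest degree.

Taking P-1 as reference: P-2−P-1 = (185, -70, -0.5); P-3−P-1 = (120, -175, -0.4).
Determinant of the coordinate differences = 185·(-175) − 120·(-70) = -23975.
∂h/∂x = [(-0.5)·(-175) − (-0.4)·(-70)] / -23975 = -0.002482
∂h/∂y = [185·(-0.4) − 120·(-0.5)] / -23975 = +0.0005839
Flow direction (−∇h) has components (+0.002482 E, -0.0005839 N).
Azimuth = atan2(E, N) = atan2(+0.002482, -0.0005839) = 103.2° ≈ 103°.

103°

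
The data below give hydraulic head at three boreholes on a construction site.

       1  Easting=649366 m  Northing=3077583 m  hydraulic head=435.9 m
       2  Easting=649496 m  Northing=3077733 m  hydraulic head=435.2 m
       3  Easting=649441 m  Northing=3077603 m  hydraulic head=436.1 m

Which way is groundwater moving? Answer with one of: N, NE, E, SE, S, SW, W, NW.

With h = a·x + b·y + c and 1 as origin, the differences give:
  130·a + 150·b = -0.7
  75·a + 20·b = +0.2
Eliminate b (×20 and ×150, subtract): -8650·a = -44.00 → a = ∂h/∂x = +0.005087
Back-substitute: b = ∂h/∂y = -0.009075.
Flow = −∇h = (-0.005087 east, +0.009075 north), which points northwest.

NW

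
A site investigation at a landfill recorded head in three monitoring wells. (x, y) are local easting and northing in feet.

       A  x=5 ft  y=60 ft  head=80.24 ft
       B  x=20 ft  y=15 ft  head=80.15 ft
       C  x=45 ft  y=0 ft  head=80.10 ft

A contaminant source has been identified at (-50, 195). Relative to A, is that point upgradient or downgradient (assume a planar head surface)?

With h = a·x + b·y + c and A as origin, the differences give:
  15·a + (-45)·b = -0.09
  40·a + (-60)·b = -0.14
Eliminate b (×(-60) and ×(-45), subtract): 900·a = -0.900 → a = ∂h/∂x = -0.001000
Back-substitute: b = ∂h/∂y = +0.001667.
Head at (-50, 195) = 80.24 + (-0.001000)·(-55) + (+0.001667)·(135) = 80.52 ft.
That is higher than the 80.24 ft at A, so the point is upgradient.

upgradient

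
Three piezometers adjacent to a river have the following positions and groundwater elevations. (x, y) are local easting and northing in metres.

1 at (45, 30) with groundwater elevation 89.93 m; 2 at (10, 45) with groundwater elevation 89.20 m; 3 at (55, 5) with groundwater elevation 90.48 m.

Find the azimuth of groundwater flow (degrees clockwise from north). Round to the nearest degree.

Three-point gradient (reference 1): Δ to 2 = (-35, 15, -0.73), Δ to 3 = (10, -25, +0.55).
∂h/∂x = +0.01379, ∂h/∂y = -0.01648 (det = 725).
Flow direction (−∇h) has components (-0.01379 E, +0.01648 N).
Azimuth = atan2(E, N) = atan2(-0.01379, +0.01648) = 320.1° ≈ 320°.

320°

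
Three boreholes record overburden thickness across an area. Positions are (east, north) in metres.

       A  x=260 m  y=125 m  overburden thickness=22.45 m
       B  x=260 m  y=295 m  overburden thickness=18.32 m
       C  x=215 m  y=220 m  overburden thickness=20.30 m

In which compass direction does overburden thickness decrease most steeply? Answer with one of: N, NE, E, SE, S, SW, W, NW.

N

Three-point gradient (reference A): Δ to B = (0, 170, -4.13), Δ to C = (-45, 95, -2.15).
∂d/∂x = -0.003510, ∂d/∂y = -0.02429 (det = 7650).
Steepest decrease is along −∇f = (+0.003510 E, +0.02429 N) → north.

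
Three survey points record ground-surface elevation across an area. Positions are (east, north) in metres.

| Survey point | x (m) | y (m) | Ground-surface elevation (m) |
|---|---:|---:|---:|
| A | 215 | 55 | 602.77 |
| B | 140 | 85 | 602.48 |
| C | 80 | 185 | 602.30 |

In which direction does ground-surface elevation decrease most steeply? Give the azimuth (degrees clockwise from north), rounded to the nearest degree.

261°

Taking A as reference: B−A = (-75, 30, -0.29); C−A = (-135, 130, -0.47).
Determinant of the coordinate differences = (-75)·130 − (-135)·30 = -5700.
∂z/∂x = [(-0.29)·130 − (-0.47)·30] / -5700 = +0.004140
∂z/∂y = [(-75)·(-0.47) − (-135)·(-0.29)] / -5700 = +0.0006842
Steepest decrease is along −∇f: components (-0.004140 E, -0.0006842 N).
Azimuth = atan2(-0.004140, -0.0006842) = 260.6° ≈ 261°.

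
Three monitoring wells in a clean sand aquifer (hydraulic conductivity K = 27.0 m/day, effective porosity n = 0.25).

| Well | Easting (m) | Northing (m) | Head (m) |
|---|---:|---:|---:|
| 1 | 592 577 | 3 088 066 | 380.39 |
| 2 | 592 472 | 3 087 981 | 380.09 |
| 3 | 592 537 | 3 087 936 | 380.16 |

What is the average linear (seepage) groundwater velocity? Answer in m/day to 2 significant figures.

0.24 m/day

Taking 1 as reference: 2−1 = (-105, -85, -0.30); 3−1 = (-40, -130, -0.23).
Solve a·Δx + b·Δy = Δh: det = (-105)·(-130) − (-40)·(-85) = 10250.
∂h/∂x = [(-0.30)·(-130) − (-0.23)·(-85)] / 10250 = +0.001898
∂h/∂y = [(-105)·(-0.23) − (-40)·(-0.30)] / 10250 = +0.001185
|∇h| = √(0.001898² + 0.001185²) = 0.002238
Seepage velocity v = K·i/n = 27.0 × 0.002238 / 0.25 = 0.2417 m/day.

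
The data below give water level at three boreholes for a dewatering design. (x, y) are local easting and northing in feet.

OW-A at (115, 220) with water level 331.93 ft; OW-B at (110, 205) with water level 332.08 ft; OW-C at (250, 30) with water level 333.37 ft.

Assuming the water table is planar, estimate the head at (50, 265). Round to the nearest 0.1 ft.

Differences from OW-A: to OW-B (Δx, Δy, Δh) = (-5, -15, +0.15); to OW-C = (135, -190, +1.44).
Solve a·Δx + b·Δy = Δh: det = (-5)·(-190) − 135·(-15) = 2975.
∂h/∂x = [(+0.15)·(-190) − (+1.44)·(-15)] / 2975 = -0.002319
∂h/∂y = [(-5)·(+1.44) − 135·(+0.15)] / 2975 = -0.009227
h(50, 265) = 331.93 + (-0.002319)·(-65) + (-0.009227)·(45) = 331.93 +0.151 -0.415 = 331.666 ft.

331.7 ft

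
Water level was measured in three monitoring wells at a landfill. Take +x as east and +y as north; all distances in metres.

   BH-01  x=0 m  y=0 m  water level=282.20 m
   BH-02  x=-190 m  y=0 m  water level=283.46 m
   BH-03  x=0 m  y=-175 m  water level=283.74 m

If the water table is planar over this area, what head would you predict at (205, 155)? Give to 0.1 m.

∂h/∂x = (283.46 − 282.20) / (-190 − 0) = -0.006632
∂h/∂y = (283.74 − 282.20) / (-175 − 0) = -0.008800
h(205, 155) = 282.20 + (-0.006632)·(205) + (-0.008800)·(155) = 282.20 -1.359 -1.364 = 279.477 m.

279.5 m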